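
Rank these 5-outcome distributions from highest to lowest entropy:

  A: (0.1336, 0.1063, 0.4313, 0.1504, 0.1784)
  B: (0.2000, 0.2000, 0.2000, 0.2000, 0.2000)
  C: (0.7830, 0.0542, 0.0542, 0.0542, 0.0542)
B > A > C

Key insight: Entropy is maximized by uniform distributions and minimized by concentrated distributions.

- Uniform distributions have maximum entropy log₂(5) = 2.3219 bits
- The more "peaked" or concentrated a distribution, the lower its entropy

Entropies:
  H(A) = 2.1097 bits
  H(B) = 2.3219 bits
  H(C) = 1.1887 bits

Ranking: B > A > C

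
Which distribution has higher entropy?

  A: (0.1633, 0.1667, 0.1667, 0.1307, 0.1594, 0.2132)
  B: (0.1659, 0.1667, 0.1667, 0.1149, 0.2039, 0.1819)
A

Both distributions are close to uniform, making this a harder comparison.

H(A) = 2.5700 bits
H(B) = 2.5654 bits

The distribution closer to uniform has higher entropy.
Answer: A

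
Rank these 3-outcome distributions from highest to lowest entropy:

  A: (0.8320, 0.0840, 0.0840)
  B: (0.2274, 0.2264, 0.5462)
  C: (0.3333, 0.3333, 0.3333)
C > B > A

Key insight: Entropy is maximized by uniform distributions and minimized by concentrated distributions.

- Uniform distributions have maximum entropy log₂(3) = 1.5850 bits
- The more "peaked" or concentrated a distribution, the lower its entropy

Entropies:
  H(A) = 0.8211 bits
  H(B) = 1.4476 bits
  H(C) = 1.5850 bits

Ranking: C > B > A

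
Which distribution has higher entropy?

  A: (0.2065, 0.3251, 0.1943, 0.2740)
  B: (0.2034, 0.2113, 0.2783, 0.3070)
B

Both distributions are close to uniform, making this a harder comparison.

H(A) = 1.9680 bits
H(B) = 1.9778 bits

The distribution closer to uniform has higher entropy.
Answer: B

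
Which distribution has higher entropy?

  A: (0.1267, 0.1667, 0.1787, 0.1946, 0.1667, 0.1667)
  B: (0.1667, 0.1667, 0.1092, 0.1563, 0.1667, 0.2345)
A

Both distributions are close to uniform, making this a harder comparison.

H(A) = 2.5736 bits
H(B) = 2.5506 bits

The distribution closer to uniform has higher entropy.
Answer: A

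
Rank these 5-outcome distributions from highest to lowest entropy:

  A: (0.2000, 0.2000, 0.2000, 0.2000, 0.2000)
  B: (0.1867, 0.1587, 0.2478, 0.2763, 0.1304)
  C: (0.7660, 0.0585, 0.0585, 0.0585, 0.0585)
A > B > C

Key insight: Entropy is maximized by uniform distributions and minimized by concentrated distributions.

- Uniform distributions have maximum entropy log₂(5) = 2.3219 bits
- The more "peaked" or concentrated a distribution, the lower its entropy

Entropies:
  H(A) = 2.3219 bits
  H(B) = 2.2683 bits
  H(C) = 1.2529 bits

Ranking: A > B > C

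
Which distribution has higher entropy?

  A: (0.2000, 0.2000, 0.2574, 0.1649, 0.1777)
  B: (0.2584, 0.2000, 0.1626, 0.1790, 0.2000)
A

Both distributions are close to uniform, making this a harder comparison.

H(A) = 2.3045 bits
H(B) = 2.3036 bits

The distribution closer to uniform has higher entropy.
Answer: A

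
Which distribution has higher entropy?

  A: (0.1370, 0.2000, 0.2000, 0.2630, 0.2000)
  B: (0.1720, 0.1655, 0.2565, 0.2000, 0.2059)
B

Both distributions are close to uniform, making this a harder comparison.

H(A) = 2.2928 bits
H(B) = 2.3037 bits

The distribution closer to uniform has higher entropy.
Answer: B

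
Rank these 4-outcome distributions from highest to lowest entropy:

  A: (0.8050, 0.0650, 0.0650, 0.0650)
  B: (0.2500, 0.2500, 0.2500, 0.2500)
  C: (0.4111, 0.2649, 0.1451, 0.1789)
B > C > A

Key insight: Entropy is maximized by uniform distributions and minimized by concentrated distributions.

- Uniform distributions have maximum entropy log₂(4) = 2.0000 bits
- The more "peaked" or concentrated a distribution, the lower its entropy

Entropies:
  H(A) = 1.0209 bits
  H(B) = 2.0000 bits
  H(C) = 1.8832 bits

Ranking: B > C > A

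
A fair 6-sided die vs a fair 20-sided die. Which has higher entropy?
20-sided die

Both are uniform distributions; for uniform over n outcomes, H = log₂(n). H(6-sided) = log₂(6) = 2.585 bits and H(20-sided) = log₂(20) = 4.322 bits. More outcomes in a uniform distribution means higher entropy.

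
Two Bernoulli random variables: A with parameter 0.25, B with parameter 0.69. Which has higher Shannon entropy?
B

For binary distributions, entropy is maximized at p=0.5 and decreases as p moves toward 0 or 1.

H(A) = H(0.25) = 0.8113 bits
H(B) = H(0.69) = 0.8932 bits

Distribution B (p=0.69) is closer to uniform (p=0.5), so it has higher entropy.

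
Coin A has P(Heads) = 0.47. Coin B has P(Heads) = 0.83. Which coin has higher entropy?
A

For binary distributions, entropy is maximized at p=0.5 and decreases as p moves toward 0 or 1.

H(A) = H(0.47) = 0.9974 bits
H(B) = H(0.83) = 0.6577 bits

Distribution A (p=0.47) is closer to uniform (p=0.5), so it has higher entropy.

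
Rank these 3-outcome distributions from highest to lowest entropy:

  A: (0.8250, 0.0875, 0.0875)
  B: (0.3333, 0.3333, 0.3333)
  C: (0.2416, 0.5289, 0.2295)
B > C > A

Key insight: Entropy is maximized by uniform distributions and minimized by concentrated distributions.

- Uniform distributions have maximum entropy log₂(3) = 1.5850 bits
- The more "peaked" or concentrated a distribution, the lower its entropy

Entropies:
  H(A) = 0.8440 bits
  H(B) = 1.5850 bits
  H(C) = 1.4685 bits

Ranking: B > C > A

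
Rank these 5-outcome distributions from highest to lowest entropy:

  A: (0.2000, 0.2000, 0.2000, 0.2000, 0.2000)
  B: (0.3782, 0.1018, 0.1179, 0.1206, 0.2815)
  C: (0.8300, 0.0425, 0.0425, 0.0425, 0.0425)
A > B > C

Key insight: Entropy is maximized by uniform distributions and minimized by concentrated distributions.

- Uniform distributions have maximum entropy log₂(5) = 2.3219 bits
- The more "peaked" or concentrated a distribution, the lower its entropy

Entropies:
  H(A) = 2.3219 bits
  H(B) = 2.1127 bits
  H(C) = 0.9977 bits

Ranking: A > B > C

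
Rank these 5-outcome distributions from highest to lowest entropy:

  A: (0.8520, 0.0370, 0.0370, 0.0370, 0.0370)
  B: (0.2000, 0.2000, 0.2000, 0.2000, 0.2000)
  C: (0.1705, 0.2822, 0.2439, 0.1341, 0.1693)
B > C > A

Key insight: Entropy is maximized by uniform distributions and minimized by concentrated distributions.

- Uniform distributions have maximum entropy log₂(5) = 2.3219 bits
- The more "peaked" or concentrated a distribution, the lower its entropy

Entropies:
  H(A) = 0.9008 bits
  H(B) = 2.3219 bits
  H(C) = 2.2693 bits

Ranking: B > C > A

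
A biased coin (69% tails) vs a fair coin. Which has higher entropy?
Fair coin

The fair coin is uniform (p=0.5), maximizing binary entropy at 1 bit. The biased coin has H(0.69) ≈ 0.893 bits — its outcome is more predictable, so its entropy is lower.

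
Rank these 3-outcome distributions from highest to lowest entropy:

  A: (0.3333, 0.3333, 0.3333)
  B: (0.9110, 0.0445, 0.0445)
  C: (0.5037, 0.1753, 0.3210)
A > C > B

Key insight: Entropy is maximized by uniform distributions and minimized by concentrated distributions.

- Uniform distributions have maximum entropy log₂(3) = 1.5850 bits
- The more "peaked" or concentrated a distribution, the lower its entropy

Entropies:
  H(A) = 1.5850 bits
  H(B) = 0.5221 bits
  H(C) = 1.4650 bits

Ranking: A > C > B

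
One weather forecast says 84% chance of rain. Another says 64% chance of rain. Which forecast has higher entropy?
64% forecast

Treat each forecast as a Bernoulli distribution. Binary entropy is maximized at p=0.5 and falls off symmetrically toward 0 or 1. The 64% forecast is closer to 50%, so it is more uncertain. H(84%) ≈ 0.634 bits, H(64%) ≈ 0.943 bits.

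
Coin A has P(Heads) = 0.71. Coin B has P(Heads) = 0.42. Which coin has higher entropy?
B

For binary distributions, entropy is maximized at p=0.5 and decreases as p moves toward 0 or 1.

H(A) = H(0.71) = 0.8687 bits
H(B) = H(0.42) = 0.9815 bits

Distribution B (p=0.42) is closer to uniform (p=0.5), so it has higher entropy.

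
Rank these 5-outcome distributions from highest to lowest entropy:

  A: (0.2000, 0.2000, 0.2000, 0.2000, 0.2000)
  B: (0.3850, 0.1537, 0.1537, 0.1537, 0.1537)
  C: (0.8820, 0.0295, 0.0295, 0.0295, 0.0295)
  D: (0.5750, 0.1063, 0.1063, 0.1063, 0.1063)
A > B > D > C

Key insight: Entropy is maximized by uniform distributions and minimized by concentrated distributions.

Entropies:
  H(A) = 2.3219 bits
  H(B) = 2.1915 bits
  H(C) = 0.7596 bits
  H(D) = 1.8337 bits

Ranking: A > B > D > C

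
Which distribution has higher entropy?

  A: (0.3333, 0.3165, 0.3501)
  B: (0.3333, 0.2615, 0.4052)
A

Both distributions are close to uniform, making this a harder comparison.

H(A) = 1.5837 bits
H(B) = 1.5624 bits

The distribution closer to uniform has higher entropy.
Answer: A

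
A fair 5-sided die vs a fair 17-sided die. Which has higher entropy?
17-sided die

Both are uniform distributions; for uniform over n outcomes, H = log₂(n). H(5-sided) = log₂(5) = 2.322 bits and H(17-sided) = log₂(17) = 4.087 bits. More outcomes in a uniform distribution means higher entropy.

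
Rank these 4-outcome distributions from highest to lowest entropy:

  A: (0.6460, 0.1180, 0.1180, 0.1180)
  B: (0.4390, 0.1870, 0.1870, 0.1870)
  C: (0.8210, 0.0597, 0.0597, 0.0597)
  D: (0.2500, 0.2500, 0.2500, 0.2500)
D > B > A > C

Key insight: Entropy is maximized by uniform distributions and minimized by concentrated distributions.

Entropies:
  H(A) = 1.4987 bits
  H(B) = 1.8784 bits
  H(C) = 0.9616 bits
  H(D) = 2.0000 bits

Ranking: D > B > A > C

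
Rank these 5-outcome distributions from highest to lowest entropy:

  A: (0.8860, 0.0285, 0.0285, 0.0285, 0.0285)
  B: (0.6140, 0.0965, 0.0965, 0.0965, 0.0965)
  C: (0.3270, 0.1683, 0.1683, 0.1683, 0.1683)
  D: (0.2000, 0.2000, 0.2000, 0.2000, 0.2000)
D > C > B > A

Key insight: Entropy is maximized by uniform distributions and minimized by concentrated distributions.

Entropies:
  H(A) = 0.7399 bits
  H(B) = 1.7342 bits
  H(C) = 2.2578 bits
  H(D) = 2.3219 bits

Ranking: D > C > B > A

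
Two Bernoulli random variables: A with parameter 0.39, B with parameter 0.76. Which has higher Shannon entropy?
A

For binary distributions, entropy is maximized at p=0.5 and decreases as p moves toward 0 or 1.

H(A) = H(0.39) = 0.9648 bits
H(B) = H(0.76) = 0.7950 bits

Distribution A (p=0.39) is closer to uniform (p=0.5), so it has higher entropy.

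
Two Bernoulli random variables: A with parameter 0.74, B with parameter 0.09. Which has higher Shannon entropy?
A

For binary distributions, entropy is maximized at p=0.5 and decreases as p moves toward 0 or 1.

H(A) = H(0.74) = 0.8267 bits
H(B) = H(0.09) = 0.4365 bits

Distribution A (p=0.74) is closer to uniform (p=0.5), so it has higher entropy.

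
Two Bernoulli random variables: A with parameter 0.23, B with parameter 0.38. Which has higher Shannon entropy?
B

For binary distributions, entropy is maximized at p=0.5 and decreases as p moves toward 0 or 1.

H(A) = H(0.23) = 0.7780 bits
H(B) = H(0.38) = 0.9580 bits

Distribution B (p=0.38) is closer to uniform (p=0.5), so it has higher entropy.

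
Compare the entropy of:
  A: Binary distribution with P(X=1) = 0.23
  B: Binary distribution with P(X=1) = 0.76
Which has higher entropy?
B

For binary distributions, entropy is maximized at p=0.5 and decreases as p moves toward 0 or 1.

H(A) = H(0.23) = 0.7780 bits
H(B) = H(0.76) = 0.7950 bits

Distribution B (p=0.76) is closer to uniform (p=0.5), so it has higher entropy.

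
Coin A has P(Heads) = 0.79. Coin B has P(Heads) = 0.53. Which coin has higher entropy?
B

For binary distributions, entropy is maximized at p=0.5 and decreases as p moves toward 0 or 1.

H(A) = H(0.79) = 0.7415 bits
H(B) = H(0.53) = 0.9974 bits

Distribution B (p=0.53) is closer to uniform (p=0.5), so it has higher entropy.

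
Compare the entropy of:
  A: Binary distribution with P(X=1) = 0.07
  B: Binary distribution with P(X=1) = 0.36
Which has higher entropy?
B

For binary distributions, entropy is maximized at p=0.5 and decreases as p moves toward 0 or 1.

H(A) = H(0.07) = 0.3659 bits
H(B) = H(0.36) = 0.9427 bits

Distribution B (p=0.36) is closer to uniform (p=0.5), so it has higher entropy.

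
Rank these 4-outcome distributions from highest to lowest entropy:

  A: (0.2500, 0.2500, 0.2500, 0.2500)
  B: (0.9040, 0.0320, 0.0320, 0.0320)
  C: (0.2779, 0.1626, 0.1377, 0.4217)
A > C > B

Key insight: Entropy is maximized by uniform distributions and minimized by concentrated distributions.

- Uniform distributions have maximum entropy log₂(4) = 2.0000 bits
- The more "peaked" or concentrated a distribution, the lower its entropy

Entropies:
  H(A) = 2.0000 bits
  H(B) = 0.6083 bits
  H(C) = 1.8587 bits

Ranking: A > C > B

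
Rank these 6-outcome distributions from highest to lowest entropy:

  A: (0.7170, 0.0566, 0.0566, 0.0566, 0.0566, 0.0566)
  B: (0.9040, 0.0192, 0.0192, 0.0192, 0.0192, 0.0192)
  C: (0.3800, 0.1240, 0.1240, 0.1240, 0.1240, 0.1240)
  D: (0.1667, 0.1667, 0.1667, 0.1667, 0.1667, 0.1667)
D > C > A > B

Key insight: Entropy is maximized by uniform distributions and minimized by concentrated distributions.

Entropies:
  H(A) = 1.5166 bits
  H(B) = 0.6791 bits
  H(C) = 2.3976 bits
  H(D) = 2.5850 bits

Ranking: D > C > A > B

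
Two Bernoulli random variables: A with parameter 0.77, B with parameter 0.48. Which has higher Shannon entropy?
B

For binary distributions, entropy is maximized at p=0.5 and decreases as p moves toward 0 or 1.

H(A) = H(0.77) = 0.7780 bits
H(B) = H(0.48) = 0.9988 bits

Distribution B (p=0.48) is closer to uniform (p=0.5), so it has higher entropy.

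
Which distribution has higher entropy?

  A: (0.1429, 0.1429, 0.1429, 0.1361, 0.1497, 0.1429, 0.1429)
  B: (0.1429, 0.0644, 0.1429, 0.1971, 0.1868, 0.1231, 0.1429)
A

Both distributions are close to uniform, making this a harder comparison.

H(A) = 2.8069 bits
H(B) = 2.7440 bits

The distribution closer to uniform has higher entropy.
Answer: A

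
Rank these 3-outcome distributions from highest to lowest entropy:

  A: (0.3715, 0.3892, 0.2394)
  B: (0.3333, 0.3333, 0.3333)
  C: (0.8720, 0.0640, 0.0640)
B > A > C

Key insight: Entropy is maximized by uniform distributions and minimized by concentrated distributions.

- Uniform distributions have maximum entropy log₂(3) = 1.5850 bits
- The more "peaked" or concentrated a distribution, the lower its entropy

Entropies:
  H(A) = 1.5543 bits
  H(B) = 1.5850 bits
  H(C) = 0.6799 bits

Ranking: B > A > C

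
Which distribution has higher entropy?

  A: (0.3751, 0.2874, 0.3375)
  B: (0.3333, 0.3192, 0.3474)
B

Both distributions are close to uniform, making this a harder comparison.

H(A) = 1.5765 bits
H(B) = 1.5841 bits

The distribution closer to uniform has higher entropy.
Answer: B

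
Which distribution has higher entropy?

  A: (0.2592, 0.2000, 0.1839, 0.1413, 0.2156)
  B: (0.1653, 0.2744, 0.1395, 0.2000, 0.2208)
A

Both distributions are close to uniform, making this a harder comparison.

H(A) = 2.2947 bits
H(B) = 2.2832 bits

The distribution closer to uniform has higher entropy.
Answer: A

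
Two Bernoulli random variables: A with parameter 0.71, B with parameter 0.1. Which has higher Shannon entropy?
A

For binary distributions, entropy is maximized at p=0.5 and decreases as p moves toward 0 or 1.

H(A) = H(0.71) = 0.8687 bits
H(B) = H(0.1) = 0.4690 bits

Distribution A (p=0.71) is closer to uniform (p=0.5), so it has higher entropy.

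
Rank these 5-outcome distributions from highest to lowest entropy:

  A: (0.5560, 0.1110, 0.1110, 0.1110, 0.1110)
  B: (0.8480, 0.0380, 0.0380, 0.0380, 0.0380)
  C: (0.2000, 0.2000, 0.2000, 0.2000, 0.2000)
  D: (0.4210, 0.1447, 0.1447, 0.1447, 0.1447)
C > D > A > B

Key insight: Entropy is maximized by uniform distributions and minimized by concentrated distributions.

Entropies:
  H(A) = 1.8789 bits
  H(B) = 0.9188 bits
  H(C) = 2.3219 bits
  H(D) = 2.1399 bits

Ranking: C > D > A > B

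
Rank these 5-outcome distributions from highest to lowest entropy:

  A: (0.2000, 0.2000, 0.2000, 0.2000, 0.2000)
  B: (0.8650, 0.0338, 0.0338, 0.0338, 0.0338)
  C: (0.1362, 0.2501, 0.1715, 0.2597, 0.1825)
A > C > B

Key insight: Entropy is maximized by uniform distributions and minimized by concentrated distributions.

- Uniform distributions have maximum entropy log₂(5) = 2.3219 bits
- The more "peaked" or concentrated a distribution, the lower its entropy

Entropies:
  H(A) = 2.3219 bits
  H(B) = 0.8410 bits
  H(C) = 2.2810 bits

Ranking: A > C > B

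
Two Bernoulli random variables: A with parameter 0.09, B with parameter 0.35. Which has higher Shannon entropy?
B

For binary distributions, entropy is maximized at p=0.5 and decreases as p moves toward 0 or 1.

H(A) = H(0.09) = 0.4365 bits
H(B) = H(0.35) = 0.9341 bits

Distribution B (p=0.35) is closer to uniform (p=0.5), so it has higher entropy.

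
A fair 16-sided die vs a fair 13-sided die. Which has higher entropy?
16-sided die

Both are uniform distributions; for uniform over n outcomes, H = log₂(n). H(16-sided) = log₂(16) = 4.000 bits and H(13-sided) = log₂(13) = 3.700 bits. More outcomes in a uniform distribution means higher entropy.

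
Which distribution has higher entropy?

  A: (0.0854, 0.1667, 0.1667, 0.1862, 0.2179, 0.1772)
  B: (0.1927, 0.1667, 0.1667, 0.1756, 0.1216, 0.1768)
B

Both distributions are close to uniform, making this a harder comparison.

H(A) = 2.5377 bits
H(B) = 2.5717 bits

The distribution closer to uniform has higher entropy.
Answer: B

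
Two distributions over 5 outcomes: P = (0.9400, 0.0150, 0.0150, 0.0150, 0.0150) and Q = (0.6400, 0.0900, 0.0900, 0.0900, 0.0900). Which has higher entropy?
Q

P is highly concentrated on one outcome (94%), making it nearly deterministic. Q spreads its mass more evenly (max 64%). The more spread-out distribution has higher entropy: H(P) ≈ 0.447 bits, H(Q) ≈ 1.663 bits.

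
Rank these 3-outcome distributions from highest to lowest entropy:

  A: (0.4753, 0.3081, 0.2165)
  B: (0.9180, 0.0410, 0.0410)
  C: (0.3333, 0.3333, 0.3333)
C > A > B

Key insight: Entropy is maximized by uniform distributions and minimized by concentrated distributions.

- Uniform distributions have maximum entropy log₂(3) = 1.5850 bits
- The more "peaked" or concentrated a distribution, the lower its entropy

Entropies:
  H(A) = 1.5113 bits
  H(B) = 0.4912 bits
  H(C) = 1.5850 bits

Ranking: C > A > B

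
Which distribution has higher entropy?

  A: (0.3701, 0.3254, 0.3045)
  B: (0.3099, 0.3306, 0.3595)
B

Both distributions are close to uniform, making this a harder comparison.

H(A) = 1.5802 bits
H(B) = 1.5823 bits

The distribution closer to uniform has higher entropy.
Answer: B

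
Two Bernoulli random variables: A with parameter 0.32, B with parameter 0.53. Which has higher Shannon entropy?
B

For binary distributions, entropy is maximized at p=0.5 and decreases as p moves toward 0 or 1.

H(A) = H(0.32) = 0.9044 bits
H(B) = H(0.53) = 0.9974 bits

Distribution B (p=0.53) is closer to uniform (p=0.5), so it has higher entropy.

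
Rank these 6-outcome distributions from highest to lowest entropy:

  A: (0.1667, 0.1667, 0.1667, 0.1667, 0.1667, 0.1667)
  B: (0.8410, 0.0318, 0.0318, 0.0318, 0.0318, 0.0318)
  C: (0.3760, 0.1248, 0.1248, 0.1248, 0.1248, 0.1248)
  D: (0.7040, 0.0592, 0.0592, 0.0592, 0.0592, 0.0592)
A > C > D > B

Key insight: Entropy is maximized by uniform distributions and minimized by concentrated distributions.

Entropies:
  H(A) = 2.5850 bits
  H(B) = 1.0011 bits
  H(C) = 2.4041 bits
  H(D) = 1.5636 bits

Ranking: A > C > D > B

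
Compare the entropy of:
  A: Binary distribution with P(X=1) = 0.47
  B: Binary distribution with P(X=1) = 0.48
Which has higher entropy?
B

For binary distributions, entropy is maximized at p=0.5 and decreases as p moves toward 0 or 1.

H(A) = H(0.47) = 0.9974 bits
H(B) = H(0.48) = 0.9988 bits

Distribution B (p=0.48) is closer to uniform (p=0.5), so it has higher entropy.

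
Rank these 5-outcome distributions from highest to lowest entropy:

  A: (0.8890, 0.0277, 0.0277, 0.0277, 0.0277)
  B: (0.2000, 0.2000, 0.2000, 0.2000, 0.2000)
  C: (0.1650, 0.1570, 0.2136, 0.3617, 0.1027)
B > C > A

Key insight: Entropy is maximized by uniform distributions and minimized by concentrated distributions.

- Uniform distributions have maximum entropy log₂(5) = 2.3219 bits
- The more "peaked" or concentrated a distribution, the lower its entropy

Entropies:
  H(A) = 0.7249 bits
  H(B) = 2.3219 bits
  H(C) = 2.1918 bits

Ranking: B > C > A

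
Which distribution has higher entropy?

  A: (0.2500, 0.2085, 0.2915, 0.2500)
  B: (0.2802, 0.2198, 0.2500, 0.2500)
B

Both distributions are close to uniform, making this a harder comparison.

H(A) = 1.9900 bits
H(B) = 1.9947 bits

The distribution closer to uniform has higher entropy.
Answer: B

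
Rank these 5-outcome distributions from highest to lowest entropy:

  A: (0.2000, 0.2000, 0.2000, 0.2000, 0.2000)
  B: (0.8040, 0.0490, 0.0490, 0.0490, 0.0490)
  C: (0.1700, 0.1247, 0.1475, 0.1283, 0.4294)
A > C > B

Key insight: Entropy is maximized by uniform distributions and minimized by concentrated distributions.

- Uniform distributions have maximum entropy log₂(5) = 2.3219 bits
- The more "peaked" or concentrated a distribution, the lower its entropy

Entropies:
  H(A) = 2.3219 bits
  H(B) = 1.1059 bits
  H(C) = 2.1203 bits

Ranking: A > C > B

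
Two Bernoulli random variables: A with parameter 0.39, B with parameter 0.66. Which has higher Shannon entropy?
A

For binary distributions, entropy is maximized at p=0.5 and decreases as p moves toward 0 or 1.

H(A) = H(0.39) = 0.9648 bits
H(B) = H(0.66) = 0.9248 bits

Distribution A (p=0.39) is closer to uniform (p=0.5), so it has higher entropy.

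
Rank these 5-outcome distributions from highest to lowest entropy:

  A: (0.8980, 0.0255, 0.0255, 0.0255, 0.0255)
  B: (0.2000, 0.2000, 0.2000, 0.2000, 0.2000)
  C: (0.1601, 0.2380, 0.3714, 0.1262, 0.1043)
B > C > A

Key insight: Entropy is maximized by uniform distributions and minimized by concentrated distributions.

- Uniform distributions have maximum entropy log₂(5) = 2.3219 bits
- The more "peaked" or concentrated a distribution, the lower its entropy

Entropies:
  H(A) = 0.6793 bits
  H(B) = 2.3219 bits
  H(C) = 2.1637 bits

Ranking: B > C > A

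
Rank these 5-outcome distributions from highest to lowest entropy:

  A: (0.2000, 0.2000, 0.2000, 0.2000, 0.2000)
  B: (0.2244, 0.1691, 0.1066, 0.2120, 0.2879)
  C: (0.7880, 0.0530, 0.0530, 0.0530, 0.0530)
A > B > C

Key insight: Entropy is maximized by uniform distributions and minimized by concentrated distributions.

- Uniform distributions have maximum entropy log₂(5) = 2.3219 bits
- The more "peaked" or concentrated a distribution, the lower its entropy

Entropies:
  H(A) = 2.3219 bits
  H(B) = 2.2532 bits
  H(C) = 1.1693 bits

Ranking: A > B > C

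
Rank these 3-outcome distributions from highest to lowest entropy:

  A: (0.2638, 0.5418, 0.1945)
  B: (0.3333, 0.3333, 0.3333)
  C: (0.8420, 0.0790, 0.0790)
B > A > C

Key insight: Entropy is maximized by uniform distributions and minimized by concentrated distributions.

- Uniform distributions have maximum entropy log₂(3) = 1.5850 bits
- The more "peaked" or concentrated a distribution, the lower its entropy

Entropies:
  H(A) = 1.4456 bits
  H(B) = 1.5850 bits
  H(C) = 0.7875 bits

Ranking: B > A > C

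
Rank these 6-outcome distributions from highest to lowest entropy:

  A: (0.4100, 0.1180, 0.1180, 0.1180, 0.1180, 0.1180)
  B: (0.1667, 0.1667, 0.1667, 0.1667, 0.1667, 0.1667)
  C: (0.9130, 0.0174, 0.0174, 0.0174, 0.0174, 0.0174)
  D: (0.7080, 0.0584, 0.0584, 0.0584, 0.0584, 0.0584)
B > A > D > C

Key insight: Entropy is maximized by uniform distributions and minimized by concentrated distributions.

Entropies:
  H(A) = 2.3464 bits
  H(B) = 2.5850 bits
  H(C) = 0.6284 bits
  H(D) = 1.5493 bits

Ranking: B > A > D > C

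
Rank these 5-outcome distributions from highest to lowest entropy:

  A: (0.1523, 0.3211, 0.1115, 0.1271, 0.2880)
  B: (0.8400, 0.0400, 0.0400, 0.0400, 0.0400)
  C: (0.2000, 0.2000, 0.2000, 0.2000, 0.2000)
C > A > B

Key insight: Entropy is maximized by uniform distributions and minimized by concentrated distributions.

- Uniform distributions have maximum entropy log₂(5) = 2.3219 bits
- The more "peaked" or concentrated a distribution, the lower its entropy

Entropies:
  H(A) = 2.1881 bits
  H(B) = 0.9543 bits
  H(C) = 2.3219 bits

Ranking: C > A > B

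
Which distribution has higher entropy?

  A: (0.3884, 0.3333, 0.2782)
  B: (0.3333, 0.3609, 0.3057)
B

Both distributions are close to uniform, making this a harder comparison.

H(A) = 1.5718 bits
H(B) = 1.5817 bits

The distribution closer to uniform has higher entropy.
Answer: B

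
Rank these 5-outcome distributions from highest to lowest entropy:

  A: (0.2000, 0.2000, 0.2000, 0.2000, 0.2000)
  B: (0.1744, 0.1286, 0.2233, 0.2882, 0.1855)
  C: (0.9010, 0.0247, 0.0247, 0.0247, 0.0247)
A > B > C

Key insight: Entropy is maximized by uniform distributions and minimized by concentrated distributions.

- Uniform distributions have maximum entropy log₂(5) = 2.3219 bits
- The more "peaked" or concentrated a distribution, the lower its entropy

Entropies:
  H(A) = 2.3219 bits
  H(B) = 2.2711 bits
  H(C) = 0.6638 bits

Ranking: A > B > C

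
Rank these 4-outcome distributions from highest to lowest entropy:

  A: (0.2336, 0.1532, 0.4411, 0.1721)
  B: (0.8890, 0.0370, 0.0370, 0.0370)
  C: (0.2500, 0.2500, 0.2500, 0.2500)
C > A > B

Key insight: Entropy is maximized by uniform distributions and minimized by concentrated distributions.

- Uniform distributions have maximum entropy log₂(4) = 2.0000 bits
- The more "peaked" or concentrated a distribution, the lower its entropy

Entropies:
  H(A) = 1.8625 bits
  H(B) = 0.6789 bits
  H(C) = 2.0000 bits

Ranking: C > A > B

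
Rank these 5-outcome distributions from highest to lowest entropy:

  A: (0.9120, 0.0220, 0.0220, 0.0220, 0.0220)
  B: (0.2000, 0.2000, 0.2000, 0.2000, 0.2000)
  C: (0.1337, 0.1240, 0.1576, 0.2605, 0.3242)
B > C > A

Key insight: Entropy is maximized by uniform distributions and minimized by concentrated distributions.

- Uniform distributions have maximum entropy log₂(5) = 2.3219 bits
- The more "peaked" or concentrated a distribution, the lower its entropy

Entropies:
  H(A) = 0.6058 bits
  H(B) = 2.3219 bits
  H(C) = 2.2140 bits

Ranking: B > C > A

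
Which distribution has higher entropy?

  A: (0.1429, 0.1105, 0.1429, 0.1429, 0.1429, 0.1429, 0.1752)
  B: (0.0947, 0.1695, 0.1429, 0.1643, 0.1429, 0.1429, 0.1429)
A

Both distributions are close to uniform, making this a harder comparison.

H(A) = 2.7967 bits
H(B) = 2.7885 bits

The distribution closer to uniform has higher entropy.
Answer: A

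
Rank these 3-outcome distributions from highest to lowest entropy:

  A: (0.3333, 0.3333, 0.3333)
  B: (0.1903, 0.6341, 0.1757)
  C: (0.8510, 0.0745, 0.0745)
A > B > C

Key insight: Entropy is maximized by uniform distributions and minimized by concentrated distributions.

- Uniform distributions have maximum entropy log₂(3) = 1.5850 bits
- The more "peaked" or concentrated a distribution, the lower its entropy

Entropies:
  H(A) = 1.5850 bits
  H(B) = 1.3130 bits
  H(C) = 0.7563 bits

Ranking: A > B > C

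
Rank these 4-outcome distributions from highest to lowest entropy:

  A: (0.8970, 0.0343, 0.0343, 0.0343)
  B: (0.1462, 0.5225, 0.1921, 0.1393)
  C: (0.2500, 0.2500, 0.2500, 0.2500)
C > B > A

Key insight: Entropy is maximized by uniform distributions and minimized by concentrated distributions.

- Uniform distributions have maximum entropy log₂(4) = 2.0000 bits
- The more "peaked" or concentrated a distribution, the lower its entropy

Entropies:
  H(A) = 0.6417 bits
  H(B) = 1.7482 bits
  H(C) = 2.0000 bits

Ranking: C > B > A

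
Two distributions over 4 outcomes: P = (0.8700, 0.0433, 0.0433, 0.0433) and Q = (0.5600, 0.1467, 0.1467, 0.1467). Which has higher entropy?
Q

P is highly concentrated on one outcome (87%), making it nearly deterministic. Q spreads its mass more evenly (max 56%). The more spread-out distribution has higher entropy: H(P) ≈ 0.763 bits, H(Q) ≈ 1.687 bits.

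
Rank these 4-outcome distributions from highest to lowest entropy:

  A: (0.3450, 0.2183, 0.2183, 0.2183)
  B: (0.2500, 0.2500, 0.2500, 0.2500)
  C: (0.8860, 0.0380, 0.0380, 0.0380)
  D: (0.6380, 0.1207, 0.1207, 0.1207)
B > A > D > C

Key insight: Entropy is maximized by uniform distributions and minimized by concentrated distributions.

Entropies:
  H(A) = 1.9677 bits
  H(B) = 2.0000 bits
  H(C) = 0.6926 bits
  H(D) = 1.5181 bits

Ranking: B > A > D > C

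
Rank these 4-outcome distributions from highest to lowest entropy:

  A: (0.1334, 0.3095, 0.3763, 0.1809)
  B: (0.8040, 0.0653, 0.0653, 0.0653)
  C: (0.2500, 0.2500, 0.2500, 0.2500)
C > A > B

Key insight: Entropy is maximized by uniform distributions and minimized by concentrated distributions.

- Uniform distributions have maximum entropy log₂(4) = 2.0000 bits
- The more "peaked" or concentrated a distribution, the lower its entropy

Entropies:
  H(A) = 1.8881 bits
  H(B) = 1.0245 bits
  H(C) = 2.0000 bits

Ranking: C > A > B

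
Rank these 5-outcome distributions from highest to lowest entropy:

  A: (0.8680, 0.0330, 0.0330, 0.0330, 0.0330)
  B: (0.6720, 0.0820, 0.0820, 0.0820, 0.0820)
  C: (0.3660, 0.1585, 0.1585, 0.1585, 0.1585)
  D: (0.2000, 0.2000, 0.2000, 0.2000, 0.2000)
D > C > B > A

Key insight: Entropy is maximized by uniform distributions and minimized by concentrated distributions.

Entropies:
  H(A) = 0.8269 bits
  H(B) = 1.5689 bits
  H(C) = 2.2156 bits
  H(D) = 2.3219 bits

Ranking: D > C > B > A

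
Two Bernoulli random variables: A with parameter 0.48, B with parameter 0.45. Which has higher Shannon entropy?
A

For binary distributions, entropy is maximized at p=0.5 and decreases as p moves toward 0 or 1.

H(A) = H(0.48) = 0.9988 bits
H(B) = H(0.45) = 0.9928 bits

Distribution A (p=0.48) is closer to uniform (p=0.5), so it has higher entropy.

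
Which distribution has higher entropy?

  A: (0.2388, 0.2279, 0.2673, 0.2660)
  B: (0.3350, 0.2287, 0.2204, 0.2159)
A

Both distributions are close to uniform, making this a harder comparison.

H(A) = 1.9966 bits
H(B) = 1.9737 bits

The distribution closer to uniform has higher entropy.
Answer: A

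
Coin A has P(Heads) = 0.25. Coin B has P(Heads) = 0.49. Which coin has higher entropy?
B

For binary distributions, entropy is maximized at p=0.5 and decreases as p moves toward 0 or 1.

H(A) = H(0.25) = 0.8113 bits
H(B) = H(0.49) = 0.9997 bits

Distribution B (p=0.49) is closer to uniform (p=0.5), so it has higher entropy.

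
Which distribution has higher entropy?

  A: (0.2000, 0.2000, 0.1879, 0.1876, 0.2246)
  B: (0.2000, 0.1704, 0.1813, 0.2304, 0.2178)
A

Both distributions are close to uniform, making this a harder comparison.

H(A) = 2.3187 bits
H(B) = 2.3130 bits

The distribution closer to uniform has higher entropy.
Answer: A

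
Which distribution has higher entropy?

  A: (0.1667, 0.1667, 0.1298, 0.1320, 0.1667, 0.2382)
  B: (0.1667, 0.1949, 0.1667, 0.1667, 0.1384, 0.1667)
B

Both distributions are close to uniform, making this a harder comparison.

H(A) = 2.5535 bits
H(B) = 2.5780 bits

The distribution closer to uniform has higher entropy.
Answer: B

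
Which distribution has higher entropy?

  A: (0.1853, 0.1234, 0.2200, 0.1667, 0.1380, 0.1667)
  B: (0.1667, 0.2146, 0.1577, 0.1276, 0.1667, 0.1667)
B

Both distributions are close to uniform, making this a harder comparison.

H(A) = 2.5596 bits
H(B) = 2.5683 bits

The distribution closer to uniform has higher entropy.
Answer: B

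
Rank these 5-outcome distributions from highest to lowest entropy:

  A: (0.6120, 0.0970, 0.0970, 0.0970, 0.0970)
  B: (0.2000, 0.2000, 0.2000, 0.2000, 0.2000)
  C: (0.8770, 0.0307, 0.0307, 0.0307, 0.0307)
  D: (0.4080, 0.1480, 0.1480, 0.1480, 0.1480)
B > D > A > C

Key insight: Entropy is maximized by uniform distributions and minimized by concentrated distributions.

Entropies:
  H(A) = 1.7395 bits
  H(B) = 2.3219 bits
  H(C) = 0.7839 bits
  H(D) = 2.1594 bits

Ranking: B > D > A > C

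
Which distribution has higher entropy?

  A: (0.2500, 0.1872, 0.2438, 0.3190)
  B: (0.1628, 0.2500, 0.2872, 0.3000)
A

Both distributions are close to uniform, making this a harder comparison.

H(A) = 1.9748 bits
H(B) = 1.9643 bits

The distribution closer to uniform has higher entropy.
Answer: A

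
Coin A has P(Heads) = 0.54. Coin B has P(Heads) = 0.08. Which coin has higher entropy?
A

For binary distributions, entropy is maximized at p=0.5 and decreases as p moves toward 0 or 1.

H(A) = H(0.54) = 0.9954 bits
H(B) = H(0.08) = 0.4022 bits

Distribution A (p=0.54) is closer to uniform (p=0.5), so it has higher entropy.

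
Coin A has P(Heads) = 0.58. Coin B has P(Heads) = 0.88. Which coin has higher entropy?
A

For binary distributions, entropy is maximized at p=0.5 and decreases as p moves toward 0 or 1.

H(A) = H(0.58) = 0.9815 bits
H(B) = H(0.88) = 0.5294 bits

Distribution A (p=0.58) is closer to uniform (p=0.5), so it has higher entropy.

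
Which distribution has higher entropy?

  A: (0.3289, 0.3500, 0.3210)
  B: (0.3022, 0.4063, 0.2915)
A

Both distributions are close to uniform, making this a harder comparison.

H(A) = 1.5840 bits
H(B) = 1.5681 bits

The distribution closer to uniform has higher entropy.
Answer: A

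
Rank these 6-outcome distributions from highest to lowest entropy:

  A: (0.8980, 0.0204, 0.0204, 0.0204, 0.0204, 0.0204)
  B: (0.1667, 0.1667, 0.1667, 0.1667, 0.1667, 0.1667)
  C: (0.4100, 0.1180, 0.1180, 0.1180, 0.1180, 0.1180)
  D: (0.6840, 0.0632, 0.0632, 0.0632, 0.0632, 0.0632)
B > C > D > A

Key insight: Entropy is maximized by uniform distributions and minimized by concentrated distributions.

Entropies:
  H(A) = 0.7121 bits
  H(B) = 2.5850 bits
  H(C) = 2.3464 bits
  H(D) = 1.6337 bits

Ranking: B > C > D > A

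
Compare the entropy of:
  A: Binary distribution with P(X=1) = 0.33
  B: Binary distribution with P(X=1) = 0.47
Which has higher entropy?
B

For binary distributions, entropy is maximized at p=0.5 and decreases as p moves toward 0 or 1.

H(A) = H(0.33) = 0.9149 bits
H(B) = H(0.47) = 0.9974 bits

Distribution B (p=0.47) is closer to uniform (p=0.5), so it has higher entropy.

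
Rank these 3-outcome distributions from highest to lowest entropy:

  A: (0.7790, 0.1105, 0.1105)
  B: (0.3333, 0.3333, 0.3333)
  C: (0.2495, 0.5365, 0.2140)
B > C > A

Key insight: Entropy is maximized by uniform distributions and minimized by concentrated distributions.

- Uniform distributions have maximum entropy log₂(3) = 1.5850 bits
- The more "peaked" or concentrated a distribution, the lower its entropy

Entropies:
  H(A) = 0.9830 bits
  H(B) = 1.5850 bits
  H(C) = 1.4577 bits

Ranking: B > C > A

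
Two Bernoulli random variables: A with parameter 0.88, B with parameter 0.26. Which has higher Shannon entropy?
B

For binary distributions, entropy is maximized at p=0.5 and decreases as p moves toward 0 or 1.

H(A) = H(0.88) = 0.5294 bits
H(B) = H(0.26) = 0.8267 bits

Distribution B (p=0.26) is closer to uniform (p=0.5), so it has higher entropy.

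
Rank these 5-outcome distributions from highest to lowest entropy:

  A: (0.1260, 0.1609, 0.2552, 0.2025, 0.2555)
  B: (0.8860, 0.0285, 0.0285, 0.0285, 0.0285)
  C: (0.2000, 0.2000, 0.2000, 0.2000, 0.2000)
C > A > B

Key insight: Entropy is maximized by uniform distributions and minimized by concentrated distributions.

- Uniform distributions have maximum entropy log₂(5) = 2.3219 bits
- The more "peaked" or concentrated a distribution, the lower its entropy

Entropies:
  H(A) = 2.2729 bits
  H(B) = 0.7399 bits
  H(C) = 2.3219 bits

Ranking: C > A > B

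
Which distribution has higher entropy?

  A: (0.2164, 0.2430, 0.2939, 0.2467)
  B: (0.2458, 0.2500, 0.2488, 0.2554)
B

Both distributions are close to uniform, making this a harder comparison.

H(A) = 1.9912 bits
H(B) = 1.9999 bits

The distribution closer to uniform has higher entropy.
Answer: B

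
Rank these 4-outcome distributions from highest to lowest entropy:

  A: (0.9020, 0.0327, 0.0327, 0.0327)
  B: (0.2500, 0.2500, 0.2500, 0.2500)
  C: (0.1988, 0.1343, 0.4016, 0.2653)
B > C > A

Key insight: Entropy is maximized by uniform distributions and minimized by concentrated distributions.

- Uniform distributions have maximum entropy log₂(4) = 2.0000 bits
- The more "peaked" or concentrated a distribution, the lower its entropy

Entropies:
  H(A) = 0.6179 bits
  H(B) = 2.0000 bits
  H(C) = 1.8888 bits

Ranking: B > C > A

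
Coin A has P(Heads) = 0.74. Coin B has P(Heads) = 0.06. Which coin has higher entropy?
A

For binary distributions, entropy is maximized at p=0.5 and decreases as p moves toward 0 or 1.

H(A) = H(0.74) = 0.8267 bits
H(B) = H(0.06) = 0.3274 bits

Distribution A (p=0.74) is closer to uniform (p=0.5), so it has higher entropy.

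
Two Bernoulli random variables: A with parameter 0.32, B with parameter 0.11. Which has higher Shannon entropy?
A

For binary distributions, entropy is maximized at p=0.5 and decreases as p moves toward 0 or 1.

H(A) = H(0.32) = 0.9044 bits
H(B) = H(0.11) = 0.4999 bits

Distribution A (p=0.32) is closer to uniform (p=0.5), so it has higher entropy.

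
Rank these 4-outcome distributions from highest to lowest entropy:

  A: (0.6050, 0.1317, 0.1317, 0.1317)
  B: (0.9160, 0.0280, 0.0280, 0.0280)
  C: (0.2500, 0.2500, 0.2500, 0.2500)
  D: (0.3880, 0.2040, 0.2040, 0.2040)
C > D > A > B

Key insight: Entropy is maximized by uniform distributions and minimized by concentrated distributions.

Entropies:
  H(A) = 1.5940 bits
  H(B) = 0.5493 bits
  H(C) = 2.0000 bits
  H(D) = 1.9335 bits

Ranking: C > D > A > B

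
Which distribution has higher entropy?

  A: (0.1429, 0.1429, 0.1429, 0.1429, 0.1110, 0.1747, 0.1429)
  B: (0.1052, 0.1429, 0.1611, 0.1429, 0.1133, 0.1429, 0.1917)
A

Both distributions are close to uniform, making this a harder comparison.

H(A) = 2.7970 bits
H(B) = 2.7823 bits

The distribution closer to uniform has higher entropy.
Answer: A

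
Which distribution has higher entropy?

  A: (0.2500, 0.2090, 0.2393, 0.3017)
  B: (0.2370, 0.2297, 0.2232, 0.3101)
A

Both distributions are close to uniform, making this a harder comparison.

H(A) = 1.9873 bits
H(B) = 1.9864 bits

The distribution closer to uniform has higher entropy.
Answer: A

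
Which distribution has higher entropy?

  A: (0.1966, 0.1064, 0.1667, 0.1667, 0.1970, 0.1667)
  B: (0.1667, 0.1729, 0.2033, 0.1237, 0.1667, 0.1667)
B

Both distributions are close to uniform, making this a harder comparison.

H(A) = 2.5595 bits
H(B) = 2.5706 bits

The distribution closer to uniform has higher entropy.
Answer: B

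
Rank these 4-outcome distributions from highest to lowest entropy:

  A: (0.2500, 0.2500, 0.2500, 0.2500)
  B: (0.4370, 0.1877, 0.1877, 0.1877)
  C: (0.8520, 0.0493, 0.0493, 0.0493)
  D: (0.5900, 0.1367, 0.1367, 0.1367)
A > B > D > C

Key insight: Entropy is maximized by uniform distributions and minimized by concentrated distributions.

Entropies:
  H(A) = 2.0000 bits
  H(B) = 1.8809 bits
  H(C) = 0.8394 bits
  H(D) = 1.6263 bits

Ranking: A > B > D > C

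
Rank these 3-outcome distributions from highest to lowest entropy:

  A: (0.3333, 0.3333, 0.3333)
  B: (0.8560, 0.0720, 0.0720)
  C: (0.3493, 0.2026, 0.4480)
A > C > B

Key insight: Entropy is maximized by uniform distributions and minimized by concentrated distributions.

- Uniform distributions have maximum entropy log₂(3) = 1.5850 bits
- The more "peaked" or concentrated a distribution, the lower its entropy

Entropies:
  H(A) = 1.5850 bits
  H(B) = 0.7386 bits
  H(C) = 1.5157 bits

Ranking: A > C > B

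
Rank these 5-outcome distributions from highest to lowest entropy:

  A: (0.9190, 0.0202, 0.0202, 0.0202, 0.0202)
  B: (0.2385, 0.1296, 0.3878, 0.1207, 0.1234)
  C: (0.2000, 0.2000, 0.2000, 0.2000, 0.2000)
C > B > A

Key insight: Entropy is maximized by uniform distributions and minimized by concentrated distributions.

- Uniform distributions have maximum entropy log₂(5) = 2.3219 bits
- The more "peaked" or concentrated a distribution, the lower its entropy

Entropies:
  H(A) = 0.5677 bits
  H(B) = 2.1460 bits
  H(C) = 2.3219 bits

Ranking: C > B > A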